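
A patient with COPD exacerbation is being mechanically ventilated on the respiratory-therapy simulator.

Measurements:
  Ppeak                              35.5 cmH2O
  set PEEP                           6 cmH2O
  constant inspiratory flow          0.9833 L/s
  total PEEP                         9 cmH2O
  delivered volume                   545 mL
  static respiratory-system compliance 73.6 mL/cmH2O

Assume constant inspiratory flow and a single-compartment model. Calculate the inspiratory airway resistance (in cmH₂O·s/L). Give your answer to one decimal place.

19.4

Total PEEP = 9 cmH2O (set 6 + intrinsic 3); this is the baseline alveolar pressure.
Equation of motion (constant flow): PIP = Vt/C + R·V̇ + PEEP.
R·V̇ = PIP − Vt/C − PEEP = 35.5 − 545/73.6 − 9 = 35.5 − 7.405 − 9 = 19.095 cmH2O.
R = 19.095 / 0.9833 = 19.419 cmH2O·s/L.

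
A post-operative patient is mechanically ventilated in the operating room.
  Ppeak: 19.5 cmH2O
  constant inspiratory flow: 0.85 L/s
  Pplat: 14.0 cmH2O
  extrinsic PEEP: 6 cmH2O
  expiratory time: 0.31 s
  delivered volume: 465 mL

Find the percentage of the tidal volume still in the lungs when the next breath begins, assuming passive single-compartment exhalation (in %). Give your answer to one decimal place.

R = (PIP − Pplat)/V̇ = (19.5 − 14.0) / 0.85 = 5.5/0.85 = 6.471 cmH2O·s/L.
C = Vt/(Pplat − PEEP) = 465.0 / (14.0 − 6) = 465.0/8.0 = 58.125 mL/cmH2O.
τ = R × C = 6.471 × 0.05813 L/cmH2O = 0.3762 s.
Fraction remaining at end-expiration = e^(−Te/τ) = e^(−0.31/0.3762) = 0.4387 → 43.87%.

43.9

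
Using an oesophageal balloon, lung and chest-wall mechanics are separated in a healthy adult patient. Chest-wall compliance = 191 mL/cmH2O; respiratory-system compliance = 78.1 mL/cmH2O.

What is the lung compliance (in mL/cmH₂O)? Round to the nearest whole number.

1/CL = 1/Crs − 1/Ccw.
1/CL = 1/78.1 − 1/191 = 0.007568.
CL = 132.14 mL/cmH2O.

132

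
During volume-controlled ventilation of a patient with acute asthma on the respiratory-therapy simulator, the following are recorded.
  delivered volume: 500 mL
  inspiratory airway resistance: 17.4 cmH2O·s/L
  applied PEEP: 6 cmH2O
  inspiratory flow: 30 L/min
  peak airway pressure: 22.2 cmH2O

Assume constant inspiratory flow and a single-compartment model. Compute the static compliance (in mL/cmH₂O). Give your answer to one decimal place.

66.7

Flow: 30 L/min ÷ 60 = 0.5 L/s.
Equation of motion (constant flow): PIP = Vt/C + R·V̇ + PEEP.
Vt/C = PIP − R·V̇ − PEEP = 22.2 − 17.4×0.5 − 6 = 22.2 − 8.7 − 6 = 7.5 cmH2O.
C = Vt / 7.5 = 500 / 7.5 = 66.667 mL/cmH2O.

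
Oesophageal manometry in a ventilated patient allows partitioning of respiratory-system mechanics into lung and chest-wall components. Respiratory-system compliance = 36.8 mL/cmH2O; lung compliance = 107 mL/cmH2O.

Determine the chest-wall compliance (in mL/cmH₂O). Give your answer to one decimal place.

56.1

1/Ccw = 1/Crs − 1/CL.
1/Ccw = 1/36.8 − 1/107 = 0.01783.
Ccw = 56.085 mL/cmH2O.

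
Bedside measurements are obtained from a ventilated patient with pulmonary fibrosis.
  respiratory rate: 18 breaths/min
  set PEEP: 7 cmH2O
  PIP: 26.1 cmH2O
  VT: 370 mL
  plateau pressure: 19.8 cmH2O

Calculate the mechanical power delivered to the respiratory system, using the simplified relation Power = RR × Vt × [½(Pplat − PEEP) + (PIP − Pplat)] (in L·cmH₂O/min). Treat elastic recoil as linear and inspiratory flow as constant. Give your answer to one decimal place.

84.6

Per-breath work = Vt × [½(Pplat−PEEP) + (PIP−Pplat)] = 0.370 × [0.5×12.8 + 6.3] = 0.370 × 12.7 = 4.699 L·cmH2O.
Power = 18 × 4.699 = 84.582 L·cmH2O/min.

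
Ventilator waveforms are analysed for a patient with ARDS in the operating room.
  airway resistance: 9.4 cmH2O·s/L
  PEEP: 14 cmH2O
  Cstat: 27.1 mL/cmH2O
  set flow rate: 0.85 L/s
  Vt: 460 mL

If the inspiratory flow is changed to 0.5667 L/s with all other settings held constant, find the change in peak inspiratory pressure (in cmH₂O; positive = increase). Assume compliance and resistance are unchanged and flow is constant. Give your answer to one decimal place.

PIP = Vt/C + R·V̇ + PEEP (constant-flow equation of motion).
Only the resistive term changes: ΔPIP = R × ΔV̇ = 9.4 × (0.5667 − 0.85) = 9.4 × -0.2833 = -2.663 cmH2O.

-2.7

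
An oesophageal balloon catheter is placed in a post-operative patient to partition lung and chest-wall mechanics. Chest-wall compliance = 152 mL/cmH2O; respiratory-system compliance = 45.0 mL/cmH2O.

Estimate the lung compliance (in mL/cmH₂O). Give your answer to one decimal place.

1/CL = 1/Crs − 1/Ccw.
1/CL = 1/45.0 − 1/152 = 0.01564.
CL = 63.939 mL/cmH2O.

63.9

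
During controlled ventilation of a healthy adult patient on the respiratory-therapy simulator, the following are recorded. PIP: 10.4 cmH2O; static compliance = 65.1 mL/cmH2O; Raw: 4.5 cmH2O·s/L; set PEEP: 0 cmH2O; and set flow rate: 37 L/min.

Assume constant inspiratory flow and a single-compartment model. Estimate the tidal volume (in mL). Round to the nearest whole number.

496

Flow: 37 L/min ÷ 60 = 0.6167 L/s.
Equation of motion (constant flow): PIP = Vt/C + R·V̇ + PEEP.
Vt/C = PIP − R·V̇ − PEEP = 10.4 − 2.775 − 0 = 7.625 cmH2O.
Vt = C × 7.625 = 65.1 × 7.625 = 496.39 mL.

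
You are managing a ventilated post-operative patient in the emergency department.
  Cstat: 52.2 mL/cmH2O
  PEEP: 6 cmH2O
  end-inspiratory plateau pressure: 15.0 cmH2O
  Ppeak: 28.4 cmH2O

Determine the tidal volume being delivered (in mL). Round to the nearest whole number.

Vt = Cstat × (Pplat − PEEP) = 52.2 × (15.0 − 6) = 52.2 × 9.0 = 469.8 mL.

470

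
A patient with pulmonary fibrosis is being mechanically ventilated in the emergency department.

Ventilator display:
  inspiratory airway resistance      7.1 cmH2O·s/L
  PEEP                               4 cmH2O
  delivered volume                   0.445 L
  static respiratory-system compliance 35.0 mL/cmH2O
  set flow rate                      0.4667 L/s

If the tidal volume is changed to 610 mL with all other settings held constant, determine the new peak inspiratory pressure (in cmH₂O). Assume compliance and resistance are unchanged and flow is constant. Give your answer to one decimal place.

PIP = Vt/C + R·V̇ + PEEP (constant-flow equation of motion).
Only the elastic term changes: ΔPIP = ΔVt / C = (610 − 445) / 35.0 = 4.714 cmH2O.
Original PIP = 445/35.0 + 7.1×0.4667 + 4 = 20.028 cmH2O; new PIP = 20.028 + (4.714) = 24.742 cmH2O.

24.7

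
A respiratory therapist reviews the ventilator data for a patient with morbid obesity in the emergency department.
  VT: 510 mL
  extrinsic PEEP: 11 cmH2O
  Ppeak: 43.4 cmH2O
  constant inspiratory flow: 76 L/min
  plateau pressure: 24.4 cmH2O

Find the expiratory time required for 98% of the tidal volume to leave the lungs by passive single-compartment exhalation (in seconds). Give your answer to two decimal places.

Flow: 76 L/min ÷ 60 = 1.2667 L/s.
R = (PIP − Pplat)/V̇ = (43.4 − 24.4) / 1.2667 = 19.0/1.2667 = 15.0 cmH2O·s/L.
C = Vt/(Pplat − PEEP) = 510.0 / (24.4 − 11) = 510.0/13.4 = 38.06 mL/cmH2O.
τ = R × C = 15.0 × 0.03806 L/cmH2O = 0.5709 s.
t = −τ·ln(1 − 0.98) = −0.5709·ln(0.02) = 2.233 s.

2.23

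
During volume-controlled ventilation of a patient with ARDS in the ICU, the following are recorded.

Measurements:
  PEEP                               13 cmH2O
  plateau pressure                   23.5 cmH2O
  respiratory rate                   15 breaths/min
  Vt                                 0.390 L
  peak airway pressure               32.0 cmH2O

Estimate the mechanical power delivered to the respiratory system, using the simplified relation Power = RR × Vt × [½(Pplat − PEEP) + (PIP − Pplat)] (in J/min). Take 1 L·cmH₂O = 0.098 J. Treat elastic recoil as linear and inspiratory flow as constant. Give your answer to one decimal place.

Per-breath work = Vt × [½(Pplat−PEEP) + (PIP−Pplat)] = 0.390 × [0.5×10.5 + 8.5] = 0.390 × 13.75 = 5.363 L·cmH2O.
Power = 15 × 5.363 = 80.445 L·cmH2O/min.
× 0.098 J/(L·cmH2O) → 7.884 J/min.

7.9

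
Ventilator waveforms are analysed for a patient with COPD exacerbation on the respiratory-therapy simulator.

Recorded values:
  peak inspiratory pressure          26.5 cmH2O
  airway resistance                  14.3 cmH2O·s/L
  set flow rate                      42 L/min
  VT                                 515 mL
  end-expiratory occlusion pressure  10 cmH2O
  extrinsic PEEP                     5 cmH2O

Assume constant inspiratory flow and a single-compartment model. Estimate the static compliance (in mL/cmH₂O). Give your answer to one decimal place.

Flow: 42 L/min ÷ 60 = 0.7 L/s.
Total PEEP = 10 cmH2O (set 5 + intrinsic 5); this is the baseline alveolar pressure.
Equation of motion (constant flow): PIP = Vt/C + R·V̇ + PEEP.
Vt/C = PIP − R·V̇ − PEEP = 26.5 − 14.3×0.7 − 10 = 26.5 − 10.01 − 10 = 6.49 cmH2O.
C = Vt / 6.49 = 515 / 6.49 = 79.353 mL/cmH2O.

79.4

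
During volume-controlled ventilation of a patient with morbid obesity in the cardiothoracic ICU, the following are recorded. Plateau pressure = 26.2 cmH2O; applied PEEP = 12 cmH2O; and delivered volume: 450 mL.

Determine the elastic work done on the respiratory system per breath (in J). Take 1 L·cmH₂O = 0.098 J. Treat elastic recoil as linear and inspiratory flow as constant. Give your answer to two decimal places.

Elastic work ≈ ½ × (Pplat − PEEP) × Vt = 0.5 × (26.2 − 12) × 0.450 L = 0.5 × 14.2 × 0.450 = 3.195 L·cmH2O.
× 0.098 J/(L·cmH2O) → 0.3131 J.

0.31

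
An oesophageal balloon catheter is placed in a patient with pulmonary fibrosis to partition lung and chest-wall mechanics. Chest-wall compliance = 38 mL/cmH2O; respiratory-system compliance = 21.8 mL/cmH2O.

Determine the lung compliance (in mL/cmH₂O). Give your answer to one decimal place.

1/CL = 1/Crs − 1/Ccw.
1/CL = 1/21.8 − 1/38 = 0.01956.
CL = 51.125 mL/cmH2O.

51.1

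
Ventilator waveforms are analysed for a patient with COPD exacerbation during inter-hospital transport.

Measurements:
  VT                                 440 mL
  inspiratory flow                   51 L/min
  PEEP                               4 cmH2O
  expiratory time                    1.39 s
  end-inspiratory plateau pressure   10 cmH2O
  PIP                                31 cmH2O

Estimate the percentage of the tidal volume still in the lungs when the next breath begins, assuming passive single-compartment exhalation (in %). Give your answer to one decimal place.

Flow: 51 L/min ÷ 60 = 0.85 L/s.
R = (PIP − Pplat)/V̇ = (31 − 10) / 0.85 = 21.0/0.85 = 24.706 cmH2O·s/L.
C = Vt/(Pplat − PEEP) = 440.0 / (10 − 4) = 440.0/6.0 = 73.333 mL/cmH2O.
τ = R × C = 24.706 × 0.07333 L/cmH2O = 1.812 s.
Fraction remaining at end-expiration = e^(−Te/τ) = e^(−1.39/1.812) = 0.4644 → 46.44%.

46.4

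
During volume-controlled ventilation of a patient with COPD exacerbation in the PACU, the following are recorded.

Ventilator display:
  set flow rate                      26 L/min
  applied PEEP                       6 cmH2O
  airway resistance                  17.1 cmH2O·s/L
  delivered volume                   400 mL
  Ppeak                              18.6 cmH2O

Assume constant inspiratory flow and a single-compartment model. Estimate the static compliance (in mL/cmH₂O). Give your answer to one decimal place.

Flow: 26 L/min ÷ 60 = 0.4333 L/s.
Equation of motion (constant flow): PIP = Vt/C + R·V̇ + PEEP.
Vt/C = PIP − R·V̇ − PEEP = 18.6 − 17.1×0.4333 − 6 = 18.6 − 7.409 − 6 = 5.191 cmH2O.
C = Vt / 5.191 = 400 / 5.191 = 77.056 mL/cmH2O.

77.1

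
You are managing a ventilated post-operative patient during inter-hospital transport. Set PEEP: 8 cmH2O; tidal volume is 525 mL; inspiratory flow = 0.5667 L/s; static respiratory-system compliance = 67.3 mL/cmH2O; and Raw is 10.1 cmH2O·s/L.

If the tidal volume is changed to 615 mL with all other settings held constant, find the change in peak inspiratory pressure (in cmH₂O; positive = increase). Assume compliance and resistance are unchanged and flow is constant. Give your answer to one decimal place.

1.3

PIP = Vt/C + R·V̇ + PEEP (constant-flow equation of motion).
Only the elastic term changes: ΔPIP = ΔVt / C = (615 − 525) / 67.3 = 1.337 cmH2O.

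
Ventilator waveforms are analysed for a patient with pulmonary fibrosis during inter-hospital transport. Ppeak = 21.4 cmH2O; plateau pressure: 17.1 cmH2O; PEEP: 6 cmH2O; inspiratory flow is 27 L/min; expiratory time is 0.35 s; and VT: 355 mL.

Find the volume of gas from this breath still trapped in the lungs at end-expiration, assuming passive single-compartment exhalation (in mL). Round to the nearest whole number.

113

Flow: 27 L/min ÷ 60 = 0.45 L/s.
R = (PIP − Pplat)/V̇ = (21.4 − 17.1) / 0.45 = 4.3/0.45 = 9.556 cmH2O·s/L.
C = Vt/(Pplat − PEEP) = 355.0 / (17.1 − 6) = 355.0/11.1 = 31.982 mL/cmH2O.
τ = R × C = 9.556 × 0.03198 L/cmH2O = 0.3056 s.
Fraction remaining = e^(−Te/τ) = e^(−0.35/0.3056) = 0.3181.
Trapped volume = 355.0 × 0.3181 = 112.93 mL.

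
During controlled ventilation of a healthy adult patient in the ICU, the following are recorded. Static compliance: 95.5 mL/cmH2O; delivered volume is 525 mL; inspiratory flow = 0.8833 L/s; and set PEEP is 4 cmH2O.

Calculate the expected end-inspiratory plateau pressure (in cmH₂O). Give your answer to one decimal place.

Pplat = PEEP + Vt / Cstat = 4 + 525 / 95.5 = 4 + 5.497 = 9.497 cmH2O.

9.5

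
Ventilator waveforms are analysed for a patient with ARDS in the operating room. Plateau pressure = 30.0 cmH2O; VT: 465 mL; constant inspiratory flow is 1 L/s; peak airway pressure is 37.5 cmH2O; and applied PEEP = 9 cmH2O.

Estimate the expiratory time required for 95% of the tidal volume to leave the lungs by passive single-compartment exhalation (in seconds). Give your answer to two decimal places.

0.50

R = (PIP − Pplat)/V̇ = (37.5 − 30.0) / 1 = 7.5/1 = 7.5 cmH2O·s/L.
C = Vt/(Pplat − PEEP) = 465.0 / (30.0 − 9) = 465.0/21.0 = 22.143 mL/cmH2O.
τ = R × C = 7.5 × 0.02214 L/cmH2O = 0.1661 s.
t = −τ·ln(1 − 0.95) = −0.1661·ln(0.05) = 0.4976 s.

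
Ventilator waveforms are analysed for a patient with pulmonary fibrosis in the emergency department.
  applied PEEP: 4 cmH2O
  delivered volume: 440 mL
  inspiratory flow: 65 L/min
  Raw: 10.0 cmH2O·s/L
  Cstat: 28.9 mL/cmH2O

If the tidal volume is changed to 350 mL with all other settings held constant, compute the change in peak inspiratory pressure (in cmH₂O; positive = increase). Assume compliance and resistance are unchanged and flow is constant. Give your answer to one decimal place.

-3.1

PIP = Vt/C + R·V̇ + PEEP (constant-flow equation of motion).
Only the elastic term changes: ΔPIP = ΔVt / C = (350 − 440) / 28.9 = -3.114 cmH2O.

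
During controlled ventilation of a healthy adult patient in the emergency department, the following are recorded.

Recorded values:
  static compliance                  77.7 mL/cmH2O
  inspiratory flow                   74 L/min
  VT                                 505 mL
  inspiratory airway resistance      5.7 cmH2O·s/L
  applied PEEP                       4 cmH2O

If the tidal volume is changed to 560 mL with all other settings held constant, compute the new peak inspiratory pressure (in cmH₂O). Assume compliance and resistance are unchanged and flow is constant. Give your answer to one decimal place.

Flow: 74 L/min ÷ 60 = 1.2333 L/s.
PIP = Vt/C + R·V̇ + PEEP (constant-flow equation of motion).
Only the elastic term changes: ΔPIP = ΔVt / C = (560 − 505) / 77.7 = 0.7079 cmH2O.
Original PIP = 505/77.7 + 5.7×1.2333 + 4 = 17.529 cmH2O; new PIP = 17.529 + (0.7079) = 18.237 cmH2O.

18.2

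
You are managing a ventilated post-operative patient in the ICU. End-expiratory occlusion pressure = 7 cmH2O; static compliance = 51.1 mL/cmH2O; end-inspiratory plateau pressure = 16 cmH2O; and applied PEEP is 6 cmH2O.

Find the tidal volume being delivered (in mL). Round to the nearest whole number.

460

End-expiratory occlusion gives total PEEP = 7 cmH2O (intrinsic PEEP = 7 − 6 = 1). Use total PEEP for the elastic gradient.
Vt = Cstat × (Pplat − PEEPtotal) = 51.1 × (16 − 7) = 51.1 × 9.0 = 459.9 mL.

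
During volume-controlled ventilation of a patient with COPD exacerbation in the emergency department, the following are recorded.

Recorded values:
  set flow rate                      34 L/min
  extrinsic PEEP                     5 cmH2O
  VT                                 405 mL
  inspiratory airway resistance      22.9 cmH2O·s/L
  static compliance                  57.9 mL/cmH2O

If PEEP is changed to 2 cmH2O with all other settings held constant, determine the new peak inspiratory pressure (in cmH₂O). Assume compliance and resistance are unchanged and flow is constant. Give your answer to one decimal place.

Flow: 34 L/min ÷ 60 = 0.5667 L/s.
PIP = Vt/C + R·V̇ + PEEP (constant-flow equation of motion).
Only the baseline term changes: ΔPIP = ΔPEEP = 2 − 5 = -3.0 cmH2O.
Original PIP = 405/57.9 + 22.9×0.5667 + 5 = 24.972 cmH2O; new PIP = 24.972 + (-3.0) = 21.972 cmH2O.

22.0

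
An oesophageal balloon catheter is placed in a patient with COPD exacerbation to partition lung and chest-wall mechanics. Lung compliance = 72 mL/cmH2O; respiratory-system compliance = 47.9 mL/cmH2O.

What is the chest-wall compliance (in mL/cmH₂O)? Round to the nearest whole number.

1/Ccw = 1/Crs − 1/CL.
1/Ccw = 1/47.9 − 1/72 = 0.006988.
Ccw = 143.1 mL/cmH2O.

143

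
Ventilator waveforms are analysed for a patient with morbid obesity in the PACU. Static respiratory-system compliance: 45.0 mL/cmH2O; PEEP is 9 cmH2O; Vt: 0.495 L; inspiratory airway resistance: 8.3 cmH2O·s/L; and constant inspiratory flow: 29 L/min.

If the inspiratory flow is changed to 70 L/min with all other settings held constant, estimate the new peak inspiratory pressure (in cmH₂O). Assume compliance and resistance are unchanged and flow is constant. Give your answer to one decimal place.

29.7

Flow: 29 L/min ÷ 60 = 0.4833 L/s.
New flow: 70 L/min ÷ 60 = 1.1667 L/s.
PIP = Vt/C + R·V̇ + PEEP (constant-flow equation of motion).
Only the resistive term changes: ΔPIP = R × ΔV̇ = 8.3 × (1.1667 − 0.4833) = 8.3 × 0.6834 = 5.672 cmH2O.
Original PIP = 495/45.0 + 8.3×0.4833 + 9 = 24.011 cmH2O; new PIP = 24.011 + (5.672) = 29.683 cmH2O.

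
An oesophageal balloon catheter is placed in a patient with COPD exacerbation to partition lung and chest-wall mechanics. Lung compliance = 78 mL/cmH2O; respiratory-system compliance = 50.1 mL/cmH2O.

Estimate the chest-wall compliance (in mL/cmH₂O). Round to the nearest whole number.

140

1/Ccw = 1/Crs − 1/CL.
1/Ccw = 1/50.1 − 1/78 = 0.00714.
Ccw = 140.06 mL/cmH2O.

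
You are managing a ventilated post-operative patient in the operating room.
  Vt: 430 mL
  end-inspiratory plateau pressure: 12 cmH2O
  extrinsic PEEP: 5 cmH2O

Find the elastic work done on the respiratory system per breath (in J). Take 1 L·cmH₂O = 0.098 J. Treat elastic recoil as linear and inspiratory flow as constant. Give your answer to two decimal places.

Elastic work ≈ ½ × (Pplat − PEEP) × Vt = 0.5 × (12 − 5) × 0.430 L = 0.5 × 7.0 × 0.430 = 1.505 L·cmH2O.
× 0.098 J/(L·cmH2O) → 0.1475 J.

0.15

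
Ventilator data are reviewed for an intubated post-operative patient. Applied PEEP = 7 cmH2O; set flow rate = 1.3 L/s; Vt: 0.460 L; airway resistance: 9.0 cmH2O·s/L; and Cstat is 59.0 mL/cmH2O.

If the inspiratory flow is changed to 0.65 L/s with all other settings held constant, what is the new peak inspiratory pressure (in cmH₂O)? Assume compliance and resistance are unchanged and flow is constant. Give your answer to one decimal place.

PIP = Vt/C + R·V̇ + PEEP (constant-flow equation of motion).
Only the resistive term changes: ΔPIP = R × ΔV̇ = 9.0 × (0.65 − 1.3) = 9.0 × -0.65 = -5.85 cmH2O.
Original PIP = 460/59.0 + 9.0×1.3 + 7 = 26.497 cmH2O; new PIP = 26.497 + (-5.85) = 20.647 cmH2O.

20.6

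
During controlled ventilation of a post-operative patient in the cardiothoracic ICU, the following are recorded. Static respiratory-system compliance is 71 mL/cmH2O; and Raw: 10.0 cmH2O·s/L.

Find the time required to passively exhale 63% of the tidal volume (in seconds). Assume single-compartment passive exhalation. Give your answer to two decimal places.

0.71

τ = R × C = 10.0 × 71 mL/cmH2O = 10.0 × 0.071 L/cmH2O = 0.71 s.
Exhaled fraction f = 1 − e^(−t/τ) → t = −τ·ln(1 − f) = −0.71·ln(0.37) = 0.7059 s.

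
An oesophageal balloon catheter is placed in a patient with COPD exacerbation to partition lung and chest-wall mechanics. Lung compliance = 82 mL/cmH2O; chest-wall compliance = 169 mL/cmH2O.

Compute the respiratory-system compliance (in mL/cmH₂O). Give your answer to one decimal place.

Lung and chest wall are elastances in series: 1/Crs = 1/CL + 1/Ccw.
1/Crs = 1/82 + 1/169 = 0.01811.
Crs = 55.218 mL/cmH2O.

55.2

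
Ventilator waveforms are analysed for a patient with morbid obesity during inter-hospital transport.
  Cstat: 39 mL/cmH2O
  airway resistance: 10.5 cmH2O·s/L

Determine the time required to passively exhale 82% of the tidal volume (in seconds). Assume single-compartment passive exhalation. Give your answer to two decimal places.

τ = R × C = 10.5 × 39 mL/cmH2O = 10.5 × 0.039 L/cmH2O = 0.4095 s.
Exhaled fraction f = 1 − e^(−t/τ) → t = −τ·ln(1 − f) = −0.4095·ln(0.18) = 0.7022 s.

0.70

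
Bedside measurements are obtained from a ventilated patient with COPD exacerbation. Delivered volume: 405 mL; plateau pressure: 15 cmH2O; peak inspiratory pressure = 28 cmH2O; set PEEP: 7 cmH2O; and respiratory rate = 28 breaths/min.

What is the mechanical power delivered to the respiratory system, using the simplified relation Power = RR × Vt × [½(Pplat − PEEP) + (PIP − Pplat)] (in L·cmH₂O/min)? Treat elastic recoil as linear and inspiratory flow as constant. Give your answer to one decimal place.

Per-breath work = Vt × [½(Pplat−PEEP) + (PIP−Pplat)] = 0.405 × [0.5×8.0 + 13.0] = 0.405 × 17.0 = 6.885 L·cmH2O.
Power = 28 × 6.885 = 192.78 L·cmH2O/min.

192.8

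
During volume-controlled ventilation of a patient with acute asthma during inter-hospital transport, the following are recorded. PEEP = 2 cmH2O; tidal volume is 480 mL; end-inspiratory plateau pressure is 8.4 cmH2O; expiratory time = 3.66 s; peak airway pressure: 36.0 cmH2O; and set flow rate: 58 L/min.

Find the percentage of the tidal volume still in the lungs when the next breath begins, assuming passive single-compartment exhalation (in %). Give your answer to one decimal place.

18.1

Flow: 58 L/min ÷ 60 = 0.9667 L/s.
R = (PIP − Pplat)/V̇ = (36.0 − 8.4) / 0.9667 = 27.6/0.9667 = 28.551 cmH2O·s/L.
C = Vt/(Pplat − PEEP) = 480.0 / (8.4 − 2) = 480.0/6.4 = 75.0 mL/cmH2O.
τ = R × C = 28.551 × 0.075 L/cmH2O = 2.141 s.
Fraction remaining at end-expiration = e^(−Te/τ) = e^(−3.66/2.141) = 0.181 → 18.1%.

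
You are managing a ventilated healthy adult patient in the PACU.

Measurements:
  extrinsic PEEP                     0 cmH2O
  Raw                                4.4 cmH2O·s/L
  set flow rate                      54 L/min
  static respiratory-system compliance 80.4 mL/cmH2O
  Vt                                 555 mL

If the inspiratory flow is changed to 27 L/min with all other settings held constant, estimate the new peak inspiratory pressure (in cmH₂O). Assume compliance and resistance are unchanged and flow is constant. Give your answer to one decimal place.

Flow: 54 L/min ÷ 60 = 0.9 L/s.
New flow: 27 L/min ÷ 60 = 0.45 L/s.
PIP = Vt/C + R·V̇ + PEEP (constant-flow equation of motion).
Only the resistive term changes: ΔPIP = R × ΔV̇ = 4.4 × (0.45 − 0.9) = 4.4 × -0.45 = -1.98 cmH2O.
Original PIP = 555/80.4 + 4.4×0.9 + 0 = 10.863 cmH2O; new PIP = 10.863 + (-1.98) = 8.883 cmH2O.

8.9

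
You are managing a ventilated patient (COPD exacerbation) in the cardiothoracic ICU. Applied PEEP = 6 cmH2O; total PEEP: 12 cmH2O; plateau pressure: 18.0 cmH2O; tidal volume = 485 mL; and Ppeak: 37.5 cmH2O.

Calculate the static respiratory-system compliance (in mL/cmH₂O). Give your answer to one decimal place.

End-expiratory occlusion gives total PEEP = 12 cmH2O (intrinsic PEEP = 12 − 6 = 6). Use total PEEP for the elastic gradient.
Cstat = Vt / (Pplat − PEEPtotal) = 485 / (18.0 − 12) = 485 / 6.0 = 80.833 mL/cmH2O.

80.8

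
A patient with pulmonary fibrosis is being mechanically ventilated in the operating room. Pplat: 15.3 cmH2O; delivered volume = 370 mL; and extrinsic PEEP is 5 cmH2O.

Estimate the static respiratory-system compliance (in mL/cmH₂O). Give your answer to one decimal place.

Cstat = Vt / (Pplat − PEEP) = 370 / (15.3 − 5) = 370 / 10.3 = 35.922 mL/cmH2O.

35.9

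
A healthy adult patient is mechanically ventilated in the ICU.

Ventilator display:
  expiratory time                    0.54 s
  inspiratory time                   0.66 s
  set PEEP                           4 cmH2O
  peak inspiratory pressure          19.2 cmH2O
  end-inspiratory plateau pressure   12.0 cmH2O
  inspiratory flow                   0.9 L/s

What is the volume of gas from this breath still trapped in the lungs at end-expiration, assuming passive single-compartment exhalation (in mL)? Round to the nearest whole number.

Vt = flow × Ti = 0.9 L/s × 0.66 s × 1000 mL/L = 594.0 mL.
R = (PIP − Pplat)/V̇ = (19.2 − 12.0) / 0.9 = 7.2/0.9 = 8.0 cmH2O·s/L.
C = Vt/(Pplat − PEEP) = 594.0 / (12.0 − 4) = 594.0/8.0 = 74.25 mL/cmH2O.
τ = R × C = 8.0 × 0.07425 L/cmH2O = 0.594 s.
Fraction remaining = e^(−Te/τ) = e^(−0.54/0.594) = 0.4029.
Trapped volume = 594.0 × 0.4029 = 239.32 mL.

239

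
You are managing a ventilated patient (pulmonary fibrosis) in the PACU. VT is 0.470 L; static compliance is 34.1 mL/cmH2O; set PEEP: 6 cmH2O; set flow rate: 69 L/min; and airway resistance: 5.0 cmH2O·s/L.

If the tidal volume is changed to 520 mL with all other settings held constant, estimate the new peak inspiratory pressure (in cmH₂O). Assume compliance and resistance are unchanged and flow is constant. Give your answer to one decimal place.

Flow: 69 L/min ÷ 60 = 1.15 L/s.
PIP = Vt/C + R·V̇ + PEEP (constant-flow equation of motion).
Only the elastic term changes: ΔPIP = ΔVt / C = (520 − 470) / 34.1 = 1.466 cmH2O.
Original PIP = 470/34.1 + 5.0×1.15 + 6 = 25.533 cmH2O; new PIP = 25.533 + (1.466) = 26.999 cmH2O.

27.0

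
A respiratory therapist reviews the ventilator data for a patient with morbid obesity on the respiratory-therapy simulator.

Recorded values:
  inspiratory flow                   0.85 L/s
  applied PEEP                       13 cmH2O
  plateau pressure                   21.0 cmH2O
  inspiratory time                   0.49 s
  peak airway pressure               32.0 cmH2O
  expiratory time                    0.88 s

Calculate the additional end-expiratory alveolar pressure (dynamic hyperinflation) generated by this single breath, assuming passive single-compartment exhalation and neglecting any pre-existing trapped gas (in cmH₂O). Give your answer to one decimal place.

2.2

Vt = flow × Ti = 0.85 L/s × 0.49 s × 1000 mL/L = 416.5 mL.
R = (PIP − Pplat)/V̇ = (32.0 − 21.0) / 0.85 = 11.0/0.85 = 12.941 cmH2O·s/L.
C = Vt/(Pplat − PEEP) = 416.5 / (21.0 − 13) = 416.5/8.0 = 52.063 mL/cmH2O.
τ = R × C = 12.941 × 0.05206 L/cmH2O = 0.6737 s.
Fraction remaining = e^(−Te/τ) = e^(−0.88/0.6737) = 0.2708; trapped volume = 416.5 × 0.2708 = 112.79 mL.
Additional alveolar pressure from trapping ≈ V_trapped / C = 112.79 / 52.063 = 2.166 cmH2O.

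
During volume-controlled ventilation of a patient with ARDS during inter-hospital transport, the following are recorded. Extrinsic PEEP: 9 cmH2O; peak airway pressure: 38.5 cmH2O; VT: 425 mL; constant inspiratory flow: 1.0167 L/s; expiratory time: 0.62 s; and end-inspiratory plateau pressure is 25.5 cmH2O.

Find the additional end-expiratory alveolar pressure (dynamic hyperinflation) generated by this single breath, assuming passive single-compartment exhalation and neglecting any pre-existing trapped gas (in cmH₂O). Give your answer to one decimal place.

2.5

R = (PIP − Pplat)/V̇ = (38.5 − 25.5) / 1.0167 = 13.0/1.0167 = 12.786 cmH2O·s/L.
C = Vt/(Pplat − PEEP) = 425.0 / (25.5 − 9) = 425.0/16.5 = 25.758 mL/cmH2O.
τ = R × C = 12.786 × 0.02576 L/cmH2O = 0.3294 s.
Fraction remaining = e^(−Te/τ) = e^(−0.62/0.3294) = 0.1523; trapped volume = 425.0 × 0.1523 = 64.728 mL.
Additional alveolar pressure from trapping ≈ V_trapped / C = 64.728 / 25.758 = 2.513 cmH2O.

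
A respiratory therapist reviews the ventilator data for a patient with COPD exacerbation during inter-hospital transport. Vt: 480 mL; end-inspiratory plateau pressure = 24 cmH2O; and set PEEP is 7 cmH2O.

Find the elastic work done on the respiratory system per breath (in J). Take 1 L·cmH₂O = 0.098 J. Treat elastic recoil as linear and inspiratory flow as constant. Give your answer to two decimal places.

Elastic work ≈ ½ × (Pplat − PEEP) × Vt = 0.5 × (24 − 7) × 0.480 L = 0.5 × 17.0 × 0.480 = 4.08 L·cmH2O.
× 0.098 J/(L·cmH2O) → 0.3998 J.

0.40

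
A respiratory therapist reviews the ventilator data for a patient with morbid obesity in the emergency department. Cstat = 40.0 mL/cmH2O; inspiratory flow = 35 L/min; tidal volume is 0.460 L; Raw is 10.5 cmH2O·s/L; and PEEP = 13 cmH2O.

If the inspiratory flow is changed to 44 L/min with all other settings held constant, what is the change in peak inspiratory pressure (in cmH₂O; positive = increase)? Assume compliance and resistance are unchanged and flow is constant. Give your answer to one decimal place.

1.6

Flow: 35 L/min ÷ 60 = 0.5833 L/s.
New flow: 44 L/min ÷ 60 = 0.7333 L/s.
PIP = Vt/C + R·V̇ + PEEP (constant-flow equation of motion).
Only the resistive term changes: ΔPIP = R × ΔV̇ = 10.5 × (0.7333 − 0.5833) = 10.5 × 0.15 = 1.575 cmH2O.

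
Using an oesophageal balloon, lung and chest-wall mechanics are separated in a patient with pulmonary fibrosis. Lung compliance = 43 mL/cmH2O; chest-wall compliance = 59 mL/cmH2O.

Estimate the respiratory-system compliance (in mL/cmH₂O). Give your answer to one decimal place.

24.9

Lung and chest wall are elastances in series: 1/Crs = 1/CL + 1/Ccw.
1/Crs = 1/43 + 1/59 = 0.0402.
Crs = 24.876 mL/cmH2O.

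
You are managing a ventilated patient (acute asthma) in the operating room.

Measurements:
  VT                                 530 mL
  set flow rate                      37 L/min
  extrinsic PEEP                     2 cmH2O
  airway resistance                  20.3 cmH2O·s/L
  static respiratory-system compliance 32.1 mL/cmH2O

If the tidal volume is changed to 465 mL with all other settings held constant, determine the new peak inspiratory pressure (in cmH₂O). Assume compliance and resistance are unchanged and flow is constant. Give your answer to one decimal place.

29.0

Flow: 37 L/min ÷ 60 = 0.6167 L/s.
PIP = Vt/C + R·V̇ + PEEP (constant-flow equation of motion).
Only the elastic term changes: ΔPIP = ΔVt / C = (465 − 530) / 32.1 = -2.025 cmH2O.
Original PIP = 530/32.1 + 20.3×0.6167 + 2 = 31.03 cmH2O; new PIP = 31.03 + (-2.025) = 29.005 cmH2O.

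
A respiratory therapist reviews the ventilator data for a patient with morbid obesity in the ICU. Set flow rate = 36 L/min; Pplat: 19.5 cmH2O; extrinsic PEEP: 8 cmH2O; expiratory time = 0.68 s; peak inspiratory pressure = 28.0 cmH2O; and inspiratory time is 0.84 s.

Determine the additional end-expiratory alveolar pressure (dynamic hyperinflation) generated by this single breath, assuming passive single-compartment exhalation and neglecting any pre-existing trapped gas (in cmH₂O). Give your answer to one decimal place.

Flow: 36 L/min ÷ 60 = 0.6 L/s.
Vt = flow × Ti = 0.6 L/s × 0.84 s × 1000 mL/L = 504.0 mL.
R = (PIP − Pplat)/V̇ = (28.0 − 19.5) / 0.6 = 8.5/0.6 = 14.167 cmH2O·s/L.
C = Vt/(Pplat − PEEP) = 504.0 / (19.5 − 8) = 504.0/11.5 = 43.826 mL/cmH2O.
τ = R × C = 14.167 × 0.04383 L/cmH2O = 0.6209 s.
Fraction remaining = e^(−Te/τ) = e^(−0.68/0.6209) = 0.3345; trapped volume = 504.0 × 0.3345 = 168.59 mL.
Additional alveolar pressure from trapping ≈ V_trapped / C = 168.59 / 43.826 = 3.847 cmH2O.

3.8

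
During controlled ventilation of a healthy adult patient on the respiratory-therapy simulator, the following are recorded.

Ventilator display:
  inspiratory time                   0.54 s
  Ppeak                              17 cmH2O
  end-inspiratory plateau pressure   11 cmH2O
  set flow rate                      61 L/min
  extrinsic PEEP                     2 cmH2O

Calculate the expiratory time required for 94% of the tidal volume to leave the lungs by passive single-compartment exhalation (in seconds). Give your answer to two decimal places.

Flow: 61 L/min ÷ 60 = 1.0167 L/s.
Vt = flow × Ti = 1.0167 L/s × 0.54 s × 1000 mL/L = 549.02 mL.
R = (PIP − Pplat)/V̇ = (17 − 11) / 1.0167 = 6.0/1.0167 = 5.901 cmH2O·s/L.
C = Vt/(Pplat − PEEP) = 549.02 / (11 − 2) = 549.02/9.0 = 61.002 mL/cmH2O.
τ = R × C = 5.901 × 0.061 L/cmH2O = 0.36 s.
t = −τ·ln(1 − 0.94) = −0.36·ln(0.06) = 1.013 s.

1.01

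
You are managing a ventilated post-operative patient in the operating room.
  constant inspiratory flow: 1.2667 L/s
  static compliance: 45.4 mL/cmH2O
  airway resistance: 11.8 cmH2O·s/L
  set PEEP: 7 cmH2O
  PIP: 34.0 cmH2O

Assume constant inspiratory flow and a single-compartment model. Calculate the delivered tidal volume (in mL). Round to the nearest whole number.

547

Equation of motion (constant flow): PIP = Vt/C + R·V̇ + PEEP.
Vt/C = PIP − R·V̇ − PEEP = 34.0 − 14.947 − 7 = 12.053 cmH2O.
Vt = C × 12.053 = 45.4 × 12.053 = 547.21 mL.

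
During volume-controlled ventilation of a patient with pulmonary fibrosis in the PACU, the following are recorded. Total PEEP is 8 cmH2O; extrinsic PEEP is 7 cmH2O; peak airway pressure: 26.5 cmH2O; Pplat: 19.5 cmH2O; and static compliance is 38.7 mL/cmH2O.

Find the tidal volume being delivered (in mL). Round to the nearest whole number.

End-expiratory occlusion gives total PEEP = 8 cmH2O (intrinsic PEEP = 8 − 7 = 1). Use total PEEP for the elastic gradient.
Vt = Cstat × (Pplat − PEEPtotal) = 38.7 × (19.5 − 8) = 38.7 × 11.5 = 445.05 mL.

445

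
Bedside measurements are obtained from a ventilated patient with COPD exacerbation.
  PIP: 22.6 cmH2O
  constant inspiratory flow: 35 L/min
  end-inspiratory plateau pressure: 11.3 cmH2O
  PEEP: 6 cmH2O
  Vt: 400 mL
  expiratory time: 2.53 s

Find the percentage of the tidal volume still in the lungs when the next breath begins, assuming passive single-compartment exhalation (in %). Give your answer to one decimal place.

Flow: 35 L/min ÷ 60 = 0.5833 L/s.
R = (PIP − Pplat)/V̇ = (22.6 − 11.3) / 0.5833 = 11.3/0.5833 = 19.373 cmH2O·s/L.
C = Vt/(Pplat − PEEP) = 400.0 / (11.3 − 6) = 400.0/5.3 = 75.472 mL/cmH2O.
τ = R × C = 19.373 × 0.07547 L/cmH2O = 1.462 s.
Fraction remaining at end-expiration = e^(−Te/τ) = e^(−2.53/1.462) = 0.1772 → 17.72%.

17.7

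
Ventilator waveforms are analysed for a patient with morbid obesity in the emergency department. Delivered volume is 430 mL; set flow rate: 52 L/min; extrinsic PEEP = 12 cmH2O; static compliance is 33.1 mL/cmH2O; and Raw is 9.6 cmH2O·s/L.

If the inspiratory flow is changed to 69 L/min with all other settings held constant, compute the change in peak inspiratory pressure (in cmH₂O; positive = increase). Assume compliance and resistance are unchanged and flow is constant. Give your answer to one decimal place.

Flow: 52 L/min ÷ 60 = 0.8667 L/s.
New flow: 69 L/min ÷ 60 = 1.15 L/s.
PIP = Vt/C + R·V̇ + PEEP (constant-flow equation of motion).
Only the resistive term changes: ΔPIP = R × ΔV̇ = 9.6 × (1.15 − 0.8667) = 9.6 × 0.2833 = 2.72 cmH2O.

2.7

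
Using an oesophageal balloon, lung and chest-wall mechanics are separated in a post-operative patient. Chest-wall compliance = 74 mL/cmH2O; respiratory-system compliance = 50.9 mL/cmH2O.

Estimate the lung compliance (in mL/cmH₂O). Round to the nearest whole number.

163

1/CL = 1/Crs − 1/Ccw.
1/CL = 1/50.9 − 1/74 = 0.006133.
CL = 163.05 mL/cmH2O.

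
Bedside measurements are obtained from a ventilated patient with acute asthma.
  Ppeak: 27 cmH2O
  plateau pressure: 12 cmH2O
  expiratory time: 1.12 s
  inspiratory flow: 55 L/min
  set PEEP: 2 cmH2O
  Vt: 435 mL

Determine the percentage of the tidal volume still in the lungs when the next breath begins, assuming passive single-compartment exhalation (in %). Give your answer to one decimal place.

20.7

Flow: 55 L/min ÷ 60 = 0.9167 L/s.
R = (PIP − Pplat)/V̇ = (27 − 12) / 0.9167 = 15.0/0.9167 = 16.363 cmH2O·s/L.
C = Vt/(Pplat − PEEP) = 435.0 / (12 − 2) = 435.0/10.0 = 43.5 mL/cmH2O.
τ = R × C = 16.363 × 0.0435 L/cmH2O = 0.7118 s.
Fraction remaining at end-expiration = e^(−Te/τ) = e^(−1.12/0.7118) = 0.2073 → 20.73%.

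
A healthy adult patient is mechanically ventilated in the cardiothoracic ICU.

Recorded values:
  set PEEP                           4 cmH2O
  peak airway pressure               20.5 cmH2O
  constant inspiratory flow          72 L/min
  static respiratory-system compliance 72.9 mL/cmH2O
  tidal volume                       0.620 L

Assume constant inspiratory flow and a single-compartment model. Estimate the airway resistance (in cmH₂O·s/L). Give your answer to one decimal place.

Flow: 72 L/min ÷ 60 = 1.2 L/s.
Equation of motion (constant flow): PIP = Vt/C + R·V̇ + PEEP.
R·V̇ = PIP − Vt/C − PEEP = 20.5 − 620/72.9 − 4 = 20.5 − 8.505 − 4 = 7.995 cmH2O.
R = 7.995 / 1.2 = 6.663 cmH2O·s/L.

6.7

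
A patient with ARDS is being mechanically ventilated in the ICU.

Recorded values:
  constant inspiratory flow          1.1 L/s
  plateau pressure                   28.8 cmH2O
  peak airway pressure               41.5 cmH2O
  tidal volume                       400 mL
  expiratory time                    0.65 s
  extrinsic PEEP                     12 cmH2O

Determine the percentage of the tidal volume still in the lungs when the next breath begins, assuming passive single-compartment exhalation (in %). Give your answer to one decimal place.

9.4

R = (PIP − Pplat)/V̇ = (41.5 − 28.8) / 1.1 = 12.7/1.1 = 11.545 cmH2O·s/L.
C = Vt/(Pplat − PEEP) = 400.0 / (28.8 − 12) = 400.0/16.8 = 23.81 mL/cmH2O.
τ = R × C = 11.545 × 0.02381 L/cmH2O = 0.2749 s.
Fraction remaining at end-expiration = e^(−Te/τ) = e^(−0.65/0.2749) = 0.094 → 9.4%.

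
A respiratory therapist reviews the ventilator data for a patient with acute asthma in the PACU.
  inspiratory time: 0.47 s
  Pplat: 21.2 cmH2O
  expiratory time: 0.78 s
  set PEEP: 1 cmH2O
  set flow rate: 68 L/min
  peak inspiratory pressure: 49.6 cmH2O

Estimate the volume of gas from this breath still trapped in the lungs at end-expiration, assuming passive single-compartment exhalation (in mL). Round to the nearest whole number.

164

Flow: 68 L/min ÷ 60 = 1.1333 L/s.
Vt = flow × Ti = 1.1333 L/s × 0.47 s × 1000 mL/L = 532.65 mL.
R = (PIP − Pplat)/V̇ = (49.6 − 21.2) / 1.1333 = 28.4/1.1333 = 25.06 cmH2O·s/L.
C = Vt/(Pplat − PEEP) = 532.65 / (21.2 − 1) = 532.65/20.2 = 26.369 mL/cmH2O.
τ = R × C = 25.06 × 0.02637 L/cmH2O = 0.6608 s.
Fraction remaining = e^(−Te/τ) = e^(−0.78/0.6608) = 0.3072.
Trapped volume = 532.65 × 0.3072 = 163.63 mL.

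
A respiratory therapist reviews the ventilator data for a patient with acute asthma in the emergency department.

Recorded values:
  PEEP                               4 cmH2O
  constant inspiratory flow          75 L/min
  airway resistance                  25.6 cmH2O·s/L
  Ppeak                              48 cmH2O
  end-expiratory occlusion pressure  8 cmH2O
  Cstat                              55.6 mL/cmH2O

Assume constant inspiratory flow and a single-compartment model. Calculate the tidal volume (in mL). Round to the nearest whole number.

445

Flow: 75 L/min ÷ 60 = 1.25 L/s.
Total PEEP = 8 cmH2O (set 4 + intrinsic 4); this is the baseline alveolar pressure.
Equation of motion (constant flow): PIP = Vt/C + R·V̇ + PEEP.
Vt/C = PIP − R·V̇ − PEEP = 48 − 32.0 − 8 = 8.0 cmH2O.
Vt = C × 8.0 = 55.6 × 8.0 = 444.8 mL.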